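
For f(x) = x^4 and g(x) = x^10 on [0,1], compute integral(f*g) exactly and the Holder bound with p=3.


Step 1: Exact integral of f*g = integral(x^14, 0, 1) = 1/15
     = 0.066667
Step 2: Holder bound with p=3, q=1.5:
  ||f||_p = (integral x^12 dx)^(1/3) = (1/13)^(1/3) = 0.42529
  ||g||_q = (integral x^15 dx)^(1/1.5) = (1/16)^(1/1.5) = 0.15749
Step 3: Holder bound = ||f||_p * ||g||_q = 0.42529 * 0.15749 = 0.066979
Verification: 0.066667 <= 0.066979 (Holder holds)


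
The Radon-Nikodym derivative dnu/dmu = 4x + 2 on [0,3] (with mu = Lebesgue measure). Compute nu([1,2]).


nu(A) = integral_A (dnu/dmu) dmu = integral_1^2 (4x + 2) dx
Step 1: Antiderivative F(x) = (4/2)x^2 + 2x
Step 2: F(2) = (4/2)*2^2 + 2*2 = 8 + 4 = 12
Step 3: F(1) = (4/2)*1^2 + 2*1 = 2 + 2 = 4
Step 4: nu([1,2]) = F(2) - F(1) = 12 - 4 = 8


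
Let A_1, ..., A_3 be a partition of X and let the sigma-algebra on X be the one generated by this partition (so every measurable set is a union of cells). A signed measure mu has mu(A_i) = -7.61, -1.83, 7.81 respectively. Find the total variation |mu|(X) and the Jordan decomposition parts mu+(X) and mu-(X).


Step 1: Every measurable set is a union of atoms (the cells / points), so a Hahn decomposition is
  obtained by grouping atoms by sign: P = union of atoms with mu > 0, N = union of the remaining atoms.
  Atoms in P (indices): 3;  atoms in N (indices): 1, 2
  Positive values: 7.81
  Negative values: -7.61, -1.83
Step 2: mu+(X) = mu(P) = sum of positive atom values = 7.81
Step 3: mu-(X) = -mu(N) = sum of |negative atom values| = 9.44
Step 4: |mu|(X) = mu+(X) + mu-(X) = 7.81 + 9.44 = 17.25


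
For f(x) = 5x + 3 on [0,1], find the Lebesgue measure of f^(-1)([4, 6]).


f^(-1)([4, 6]) = {x : 4 <= 5x + 3 <= 6}
Solving: (4 - 3)/5 <= x <= (6 - 3)/5
= [0.2, 0.6]
Intersecting with [0,1]: [0.2, 0.6]
Measure = 0.6 - 0.2 = 0.4


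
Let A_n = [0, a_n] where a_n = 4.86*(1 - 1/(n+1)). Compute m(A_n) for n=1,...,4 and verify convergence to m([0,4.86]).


By continuity of measure from below: if A_n increases to A, then m(A_n) -> m(A).
Here A = [0, 4.86], so m(A) = 4.86
Step 1: a_1 = 4.86*(1 - 1/2) = 2.43, m(A_1) = 2.43
Step 2: a_2 = 4.86*(1 - 1/3) = 3.24, m(A_2) = 3.24
Step 3: a_3 = 4.86*(1 - 1/4) = 3.645, m(A_3) = 3.645
Step 4: a_4 = 4.86*(1 - 1/5) = 3.888, m(A_4) = 3.888
Limit: m(A_n) -> m([0,4.86]) = 4.86


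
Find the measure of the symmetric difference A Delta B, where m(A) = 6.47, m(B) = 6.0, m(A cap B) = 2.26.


m(A Delta B) = m(A) + m(B) - 2*m(A n B)
= 6.47 + 6.0 - 2*2.26
= 6.47 + 6.0 - 4.52
= 7.95


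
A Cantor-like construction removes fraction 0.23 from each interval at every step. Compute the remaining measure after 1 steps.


Step 1: At each step, fraction remaining = 1 - 0.23 = 0.77
Step 2: After 1 steps, measure = (0.77)^1
Step 3: Computing the power step by step:
  After step 1: 0.77
Result = 0.77


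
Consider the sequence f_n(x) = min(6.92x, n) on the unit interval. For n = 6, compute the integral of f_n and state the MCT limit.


f(x) = 6.92x on [0,1]; f_n(x) = min(6.92x, n). At n = 6:
Step 1: f(x) reaches 6 at x = 6/6.92 = 0.867052
Step 2: integral(f_6) = integral(6.92x, 0, 0.867052) + integral(6, 0.867052, 1)
       = 6.92*0.867052^2/2 + 6*(1 - 0.867052)
       = 2.601156 + 0.797688
       = 3.398844
Step 3: As n -> infinity, f_n increases to f, so by MCT integral(f_n) -> integral(f) = 6.92/2 = 3.46.
Convergence: integral(f_6) = 3.398844 -> 3.46 as n -> infinity


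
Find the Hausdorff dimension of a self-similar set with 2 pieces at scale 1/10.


For a self-similar set with N copies scaled by 1/r:
dim_H = log(N)/log(r) = log(2)/log(10)
= 0.693147/2.302585
= 0.30103


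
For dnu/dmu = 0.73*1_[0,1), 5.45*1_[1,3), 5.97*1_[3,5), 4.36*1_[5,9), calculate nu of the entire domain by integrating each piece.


Integrate each piece of the Radon-Nikodym derivative:
Step 1: integral_0^1 0.73 dx = 0.73*(1-0) = 0.73*1 = 0.73
Step 2: integral_1^3 5.45 dx = 5.45*(3-1) = 5.45*2 = 10.9
Step 3: integral_3^5 5.97 dx = 5.97*(5-3) = 5.97*2 = 11.94
Step 4: integral_5^9 4.36 dx = 4.36*(9-5) = 4.36*4 = 17.44
Total: 0.73 + 10.9 + 11.94 + 17.44 = 41.01


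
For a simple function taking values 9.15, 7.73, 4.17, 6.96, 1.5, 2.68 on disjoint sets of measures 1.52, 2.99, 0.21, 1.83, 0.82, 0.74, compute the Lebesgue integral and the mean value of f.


Step 1: Integral = sum(value_i * measure_i)
= 9.15*1.52 + 7.73*2.99 + 4.17*0.21 + 6.96*1.83 + 1.5*0.82 + 2.68*0.74
= 13.908 + 23.1127 + 0.8757 + 12.7368 + 1.23 + 1.9832
= 53.8464
Step 2: Total measure of domain = 1.52 + 2.99 + 0.21 + 1.83 + 0.82 + 0.74 = 8.11
Step 3: Average value = 53.8464 / 8.11 = 6.639507


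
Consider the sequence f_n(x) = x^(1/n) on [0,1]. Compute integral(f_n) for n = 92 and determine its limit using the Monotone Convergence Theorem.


At n = 92: f_92(x) = x^(1/92).
Step 1: integral(x^(1/92), 0, 1) = [x^(1/92+1) / (1/92+1)] from 0 to 1
     = 1 / (1/92 + 1) = 1 / ((92+1)/92) = 92/(92+1)
     = 92/93 = 0.989247
Step 2: As n -> infinity, f_n(x) = x^(1/n) -> 1 for x in (0,1], and f_n is increasing in n.
By MCT, lim_n integral(f_n) = integral(lim_n f_n) = integral(1, 0, 1) = 1.
Step 3: Verify convergence: 92/93 = 0.989247 -> 1


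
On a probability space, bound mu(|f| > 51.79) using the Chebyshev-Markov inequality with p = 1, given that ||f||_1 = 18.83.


Chebyshev/Markov inequality: mu(|f| > eps) <= (||f||_p / eps)^p
Step 1: ||f||_1 / eps = 18.83 / 51.79 = 0.363584
Step 2: Raise to power p = 1:
  (0.363584)^1 = 0.363584
Step 3: Therefore mu(|f| > 51.79) <= 0.363584


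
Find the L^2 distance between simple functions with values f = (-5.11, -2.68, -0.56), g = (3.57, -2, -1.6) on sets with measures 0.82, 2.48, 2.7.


Step 1: Compute differences f_i - g_i:
  -5.11 - 3.57 = -8.68
  -2.68 - -2 = -0.68
  -0.56 - -1.6 = 1.04
Step 2: Compute |diff|^2 * measure for each set:
  |-8.68|^2 * 0.82 = 75.3424 * 0.82 = 61.780768
  |-0.68|^2 * 2.48 = 0.4624 * 2.48 = 1.146752
  |1.04|^2 * 2.7 = 1.0816 * 2.7 = 2.92032
Step 3: Sum = 65.84784
Step 4: ||f-g||_2 = (65.84784)^(1/2) = 8.114668


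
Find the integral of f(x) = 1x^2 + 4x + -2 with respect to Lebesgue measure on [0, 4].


The Lebesgue integral of a Riemann-integrable function agrees with the Riemann integral.
Antiderivative F(x) = (1/3)x^3 + (4/2)x^2 + -2x
F(4) = (1/3)*4^3 + (4/2)*4^2 + -2*4
     = (1/3)*64 + (4/2)*16 + -2*4
     = 21.333333 + 32 + -8
     = 45.333333
F(0) = 0.0
Integral = F(4) - F(0) = 45.333333 - 0.0 = 45.333333


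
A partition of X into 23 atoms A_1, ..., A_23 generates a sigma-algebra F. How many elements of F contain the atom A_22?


Each element of F is a union of some subset S of the 23 atoms.
The element contains A_22 iff A_22 is in S.
So we count subsets S of {A_1,...,A_23} with A_22 in S: choose freely among the other 22 atoms.
Count = 2^(23-1) = 2^22 = 4194304.


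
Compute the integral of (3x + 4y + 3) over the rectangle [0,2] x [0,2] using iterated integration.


By Fubini, integrate in x first, then y.
Step 1: Fix y, integrate over x in [0,2]:
  integral(3x + 4y + 3, x=0..2)
  = 3*(2^2 - 0^2)/2 + (4y + 3)*(2 - 0)
  = 6 + (4y + 3)*2
  = 6 + 8y + 6
  = 12 + 8y
Step 2: Integrate over y in [0,2]:
  integral(12 + 8y, y=0..2)
  = 12*2 + 8*(2^2 - 0^2)/2
  = 24 + 16
  = 40


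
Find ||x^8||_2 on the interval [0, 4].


Step 1: ||f||_2 = (integral_0^4 |x^8|^2 dx)^(1/2)
     = (integral_0^4 x^16 dx)^(1/2)
Step 2: integral_0^4 x^16 dx = [x^17/(17)] from 0 to 4 = 4^17/17
     = 17179869184/17 = 1.010581e+09
Step 3: ||f||_2 = (1.010581e+09)^(1/2) = 31789.629445


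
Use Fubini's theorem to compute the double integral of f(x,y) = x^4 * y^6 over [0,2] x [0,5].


By Fubini's theorem, the double integral factors as a product of single integrals:
Step 1: integral_0^2 x^4 dx = [x^5/5] from 0 to 2
     = 2^5/5 = 6.4
Step 2: integral_0^5 y^6 dy = [y^7/7] from 0 to 5
     = 5^7/7 = 11160.714286
Step 3: Double integral = 6.4 * 11160.714286 = 71428.571429


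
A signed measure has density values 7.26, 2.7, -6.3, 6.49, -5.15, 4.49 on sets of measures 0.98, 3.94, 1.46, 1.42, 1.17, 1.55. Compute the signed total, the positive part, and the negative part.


Step 1: Compute signed measure on each set:
  Set 1: 7.26 * 0.98 = 7.1148
  Set 2: 2.7 * 3.94 = 10.638
  Set 3: -6.3 * 1.46 = -9.198
  Set 4: 6.49 * 1.42 = 9.2158
  Set 5: -5.15 * 1.17 = -6.0255
  Set 6: 4.49 * 1.55 = 6.9595
Step 2: Total signed measure = (7.1148) + (10.638) + (-9.198) + (9.2158) + (-6.0255) + (6.9595)
     = 18.7046
Step 3: Positive part mu+(X) = sum of positive contributions = 33.9281
Step 4: Negative part mu-(X) = |sum of negative contributions| = 15.2235


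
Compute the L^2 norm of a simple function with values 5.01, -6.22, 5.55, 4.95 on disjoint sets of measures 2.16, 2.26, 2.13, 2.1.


Step 1: Compute |f_i|^2 for each value:
  |5.01|^2 = 25.1001
  |-6.22|^2 = 38.6884
  |5.55|^2 = 30.8025
  |4.95|^2 = 24.5025
Step 2: Multiply by measures and sum:
  25.1001 * 2.16 = 54.216216
  38.6884 * 2.26 = 87.435784
  30.8025 * 2.13 = 65.609325
  24.5025 * 2.1 = 51.45525
Sum = 54.216216 + 87.435784 + 65.609325 + 51.45525 = 258.716575
Step 3: Take the p-th root:
||f||_2 = (258.716575)^(1/2) = 16.084669


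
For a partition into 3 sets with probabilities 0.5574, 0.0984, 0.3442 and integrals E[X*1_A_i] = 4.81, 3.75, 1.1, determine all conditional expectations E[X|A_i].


For each cell A_i: E[X|A_i] = E[X*1_A_i] / P(A_i)
Step 1: E[X|A_1] = 4.81 / 0.5574 = 8.629351
Step 2: E[X|A_2] = 3.75 / 0.0984 = 38.109756
Step 3: E[X|A_3] = 1.1 / 0.3442 = 3.195816
Verification: E[X] = sum E[X*1_A_i] = 4.81 + 3.75 + 1.1 = 9.66


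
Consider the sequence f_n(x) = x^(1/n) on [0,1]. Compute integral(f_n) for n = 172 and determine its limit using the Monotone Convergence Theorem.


At n = 172: f_172(x) = x^(1/172).
Step 1: integral(x^(1/172), 0, 1) = [x^(1/172+1) / (1/172+1)] from 0 to 1
     = 1 / (1/172 + 1) = 1 / ((172+1)/172) = 172/(172+1)
     = 172/173 = 0.99422
Step 2: As n -> infinity, f_n(x) = x^(1/n) -> 1 for x in (0,1], and f_n is increasing in n.
By MCT, lim_n integral(f_n) = integral(lim_n f_n) = integral(1, 0, 1) = 1.
Step 3: Verify convergence: 172/173 = 0.99422 -> 1


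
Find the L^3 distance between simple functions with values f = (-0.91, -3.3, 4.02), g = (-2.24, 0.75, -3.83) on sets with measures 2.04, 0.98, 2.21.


Step 1: Compute differences f_i - g_i:
  -0.91 - -2.24 = 1.33
  -3.3 - 0.75 = -4.05
  4.02 - -3.83 = 7.85
Step 2: Compute |diff|^3 * measure for each set:
  |1.33|^3 * 2.04 = 2.352637 * 2.04 = 4.799379
  |-4.05|^3 * 0.98 = 66.430125 * 0.98 = 65.101522
  |7.85|^3 * 2.21 = 483.736625 * 2.21 = 1069.057941
Step 3: Sum = 1138.958843
Step 4: ||f-g||_3 = (1138.958843)^(1/3) = 10.443258


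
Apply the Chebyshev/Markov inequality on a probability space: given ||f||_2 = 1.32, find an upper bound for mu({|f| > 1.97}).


Chebyshev/Markov inequality: mu(|f| > eps) <= (||f||_p / eps)^p
Step 1: ||f||_2 / eps = 1.32 / 1.97 = 0.670051
Step 2: Raise to power p = 2:
  (0.670051)^2 = 0.448968
Step 3: Therefore mu(|f| > 1.97) <= 0.448968


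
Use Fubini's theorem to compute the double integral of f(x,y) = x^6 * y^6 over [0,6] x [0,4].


By Fubini's theorem, the double integral factors as a product of single integrals:
Step 1: integral_0^6 x^6 dx = [x^7/7] from 0 to 6
     = 6^7/7 = 39990.857143
Step 2: integral_0^4 y^6 dy = [y^7/7] from 0 to 4
     = 4^7/7 = 2340.571429
Step 3: Double integral = 39990.857143 * 2340.571429 = 9.360146e+07


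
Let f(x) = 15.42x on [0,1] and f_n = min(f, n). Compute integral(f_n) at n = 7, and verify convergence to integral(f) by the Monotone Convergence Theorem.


f(x) = 15.42x on [0,1]; f_n(x) = min(15.42x, n). At n = 7:
Step 1: f(x) reaches 7 at x = 7/15.42 = 0.453956
Step 2: integral(f_7) = integral(15.42x, 0, 0.453956) + integral(7, 0.453956, 1)
       = 15.42*0.453956^2/2 + 7*(1 - 0.453956)
       = 1.588846 + 3.822309
       = 5.411154
Step 3: As n -> infinity, f_n increases to f, so by MCT integral(f_n) -> integral(f) = 15.42/2 = 7.71.
Convergence: integral(f_7) = 5.411154 -> 7.71 as n -> infinity


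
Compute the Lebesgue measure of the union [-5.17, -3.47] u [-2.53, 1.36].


For pairwise disjoint intervals, m(union) = sum of lengths.
= (-3.47 - -5.17) + (1.36 - -2.53)
= 1.7 + 3.89
= 5.59


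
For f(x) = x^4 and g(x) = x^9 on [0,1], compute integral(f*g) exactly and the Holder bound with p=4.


Step 1: Exact integral of f*g = integral(x^13, 0, 1) = 1/14
     = 0.071429
Step 2: Holder bound with p=4, q=1.333333:
  ||f||_p = (integral x^16 dx)^(1/4) = (1/17)^(1/4) = 0.492479
  ||g||_q = (integral x^12 dx)^(1/1.333333) = (1/13)^(1/1.333333) = 0.146064
Step 3: Holder bound = ||f||_p * ||g||_q = 0.492479 * 0.146064 = 0.071933
Verification: 0.071429 <= 0.071933 (Holder holds)


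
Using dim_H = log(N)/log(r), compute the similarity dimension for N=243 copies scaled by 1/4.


For a self-similar set with N copies scaled by 1/r:
dim_H = log(N)/log(r) = log(243)/log(4)
= 5.493061/1.386294
= 3.962406


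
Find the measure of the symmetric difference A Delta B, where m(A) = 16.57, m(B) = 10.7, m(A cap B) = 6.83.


m(A Delta B) = m(A) + m(B) - 2*m(A n B)
= 16.57 + 10.7 - 2*6.83
= 16.57 + 10.7 - 13.66
= 13.61


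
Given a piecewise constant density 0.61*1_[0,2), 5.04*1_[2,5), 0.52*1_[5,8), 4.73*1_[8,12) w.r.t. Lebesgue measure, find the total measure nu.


Integrate each piece of the Radon-Nikodym derivative:
Step 1: integral_0^2 0.61 dx = 0.61*(2-0) = 0.61*2 = 1.22
Step 2: integral_2^5 5.04 dx = 5.04*(5-2) = 5.04*3 = 15.12
Step 3: integral_5^8 0.52 dx = 0.52*(8-5) = 0.52*3 = 1.56
Step 4: integral_8^12 4.73 dx = 4.73*(12-8) = 4.73*4 = 18.92
Total: 1.22 + 15.12 + 1.56 + 18.92 = 36.82


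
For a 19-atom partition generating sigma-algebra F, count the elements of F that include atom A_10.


Each element of F is a union of some subset S of the 19 atoms.
The element contains A_10 iff A_10 is in S.
So we count subsets S of {A_1,...,A_19} with A_10 in S: choose freely among the other 18 atoms.
Count = 2^(19-1) = 2^18 = 262144.


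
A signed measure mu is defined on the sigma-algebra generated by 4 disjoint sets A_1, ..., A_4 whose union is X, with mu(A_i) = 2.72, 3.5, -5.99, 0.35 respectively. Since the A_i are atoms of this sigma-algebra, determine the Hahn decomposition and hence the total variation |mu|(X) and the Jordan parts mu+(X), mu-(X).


Step 1: Every measurable set is a union of atoms (the cells / points), so a Hahn decomposition is
  obtained by grouping atoms by sign: P = union of atoms with mu > 0, N = union of the remaining atoms.
  Atoms in P (indices): 1, 2, 4;  atoms in N (indices): 3
  Positive values: 2.72, 3.5, 0.35
  Negative values: -5.99
Step 2: mu+(X) = mu(P) = sum of positive atom values = 6.57
Step 3: mu-(X) = -mu(N) = sum of |negative atom values| = 5.99
Step 4: |mu|(X) = mu+(X) + mu-(X) = 6.57 + 5.99 = 12.56


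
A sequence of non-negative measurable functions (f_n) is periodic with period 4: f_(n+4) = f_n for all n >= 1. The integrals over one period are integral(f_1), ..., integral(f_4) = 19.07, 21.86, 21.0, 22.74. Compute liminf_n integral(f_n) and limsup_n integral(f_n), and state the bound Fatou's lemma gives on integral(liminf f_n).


The sequence (integral(f_n)) is periodic with period 4, repeating the values 19.07, 21.86, 21.0, 22.74 indefinitely.
Step 1: For a periodic sequence, every tail (a_m, a_(m+1), ...) contains all 4 period values infinitely often.
Step 2: Hence inf of every tail = min of the period values = min(19.07, 21.86, 21.0, 22.74) = 19.07.
        liminf_n integral(f_n) = sup over m of (inf of tail from m) = 19.07.
Step 3: Similarly sup of every tail = max of the period values = 22.74.
        limsup_n integral(f_n) = 22.74.
Step 4: Fatou's lemma: integral(liminf_n f_n) <= liminf_n integral(f_n) = 19.07.
        So the integral of the pointwise liminf is at most 19.07.


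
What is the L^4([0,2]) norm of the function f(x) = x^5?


Step 1: ||f||_4 = (integral_0^2 |x^5|^4 dx)^(1/4)
     = (integral_0^2 x^20 dx)^(1/4)
Step 2: integral_0^2 x^20 dx = [x^21/(21)] from 0 to 2 = 2^21/21
     = 2097152/21 = 99864.380952
Step 3: ||f||_4 = (99864.380952)^(1/4) = 17.776762


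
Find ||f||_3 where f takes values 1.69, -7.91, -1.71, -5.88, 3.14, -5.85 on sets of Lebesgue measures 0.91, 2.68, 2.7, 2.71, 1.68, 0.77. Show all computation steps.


Step 1: Compute |f_i|^3 for each value:
  |1.69|^3 = 4.826809
  |-7.91|^3 = 494.913671
  |-1.71|^3 = 5.000211
  |-5.88|^3 = 203.297472
  |3.14|^3 = 30.959144
  |-5.85|^3 = 200.201625
Step 2: Multiply by measures and sum:
  4.826809 * 0.91 = 4.392396
  494.913671 * 2.68 = 1326.368638
  5.000211 * 2.7 = 13.50057
  203.297472 * 2.71 = 550.936149
  30.959144 * 1.68 = 52.011362
  200.201625 * 0.77 = 154.155251
Sum = 4.392396 + 1326.368638 + 13.50057 + 550.936149 + 52.011362 + 154.155251 = 2101.364366
Step 3: Take the p-th root:
||f||_3 = (2101.364366)^(1/3) = 12.808564


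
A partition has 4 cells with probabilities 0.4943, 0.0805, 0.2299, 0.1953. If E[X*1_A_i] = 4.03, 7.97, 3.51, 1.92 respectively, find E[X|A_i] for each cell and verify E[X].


For each cell A_i: E[X|A_i] = E[X*1_A_i] / P(A_i)
Step 1: E[X|A_1] = 4.03 / 0.4943 = 8.152944
Step 2: E[X|A_2] = 7.97 / 0.0805 = 99.006211
Step 3: E[X|A_3] = 3.51 / 0.2299 = 15.267508
Step 4: E[X|A_4] = 1.92 / 0.1953 = 9.831029
Verification: E[X] = sum E[X*1_A_i] = 4.03 + 7.97 + 3.51 + 1.92 = 17.43


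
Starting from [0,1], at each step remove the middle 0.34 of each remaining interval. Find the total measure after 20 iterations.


Step 1: At each step, fraction remaining = 1 - 0.34 = 0.66
Step 2: After 20 steps, measure = (0.66)^20
Result = 2.459681e-04


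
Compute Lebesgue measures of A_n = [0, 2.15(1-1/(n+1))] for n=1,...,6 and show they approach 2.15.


By continuity of measure from below: if A_n increases to A, then m(A_n) -> m(A).
Here A = [0, 2.15], so m(A) = 2.15
Step 1: a_1 = 2.15*(1 - 1/2) = 1.075, m(A_1) = 1.075
Step 2: a_2 = 2.15*(1 - 1/3) = 1.4333, m(A_2) = 1.4333
Step 3: a_3 = 2.15*(1 - 1/4) = 1.6125, m(A_3) = 1.6125
Step 4: a_4 = 2.15*(1 - 1/5) = 1.72, m(A_4) = 1.72
Step 5: a_5 = 2.15*(1 - 1/6) = 1.7917, m(A_5) = 1.7917
Step 6: a_6 = 2.15*(1 - 1/7) = 1.8429, m(A_6) = 1.8429
Limit: m(A_n) -> m([0,2.15]) = 2.15


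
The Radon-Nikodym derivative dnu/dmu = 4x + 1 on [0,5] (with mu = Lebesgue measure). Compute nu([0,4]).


nu(A) = integral_A (dnu/dmu) dmu = integral_0^4 (4x + 1) dx
Step 1: Antiderivative F(x) = (4/2)x^2 + 1x
Step 2: F(4) = (4/2)*4^2 + 1*4 = 32 + 4 = 36
Step 3: F(0) = (4/2)*0^2 + 1*0 = 0.0 + 0 = 0.0
Step 4: nu([0,4]) = F(4) - F(0) = 36 - 0.0 = 36


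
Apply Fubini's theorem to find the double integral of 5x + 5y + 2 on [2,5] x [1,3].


By Fubini, integrate in x first, then y.
Step 1: Fix y, integrate over x in [2,5]:
  integral(5x + 5y + 2, x=2..5)
  = 5*(5^2 - 2^2)/2 + (5y + 2)*(5 - 2)
  = 52.5 + (5y + 2)*3
  = 52.5 + 15y + 6
  = 58.5 + 15y
Step 2: Integrate over y in [1,3]:
  integral(58.5 + 15y, y=1..3)
  = 58.5*2 + 15*(3^2 - 1^2)/2
  = 117 + 60
  = 177


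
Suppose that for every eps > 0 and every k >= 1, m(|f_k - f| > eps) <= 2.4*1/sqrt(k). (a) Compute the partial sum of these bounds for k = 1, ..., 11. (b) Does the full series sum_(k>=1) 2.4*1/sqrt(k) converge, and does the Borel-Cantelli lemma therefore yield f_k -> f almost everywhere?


Step 1: List the terms 2.4*1/sqrt(k) for k = 1 to 11:
  k=1: 2.4
  k=2: 1.697056
  k=3: 1.385641
  k=4: 1.2
  k=5: 1.073313
  k=6: 0.979796
  k=7: 0.907115
  k=8: 0.848528
  k=9: 0.8
  k=10: 0.758947
  k=11: 0.723627
Step 2: Partial sum = 2.4 + 1.697056 + 1.385641 + 1.2 + 1.073313 + 0.979796 + 0.907115 + 0.848528 + 0.8 + 0.758947 + 0.723627
     = 12.774022
Step 3: The full series sum_(k>=1) 2.4*1/sqrt(k) diverges (p-series with p = 1/2 <= 1; a nonzero constant multiple of a divergent series diverges).
Step 4: The (first) Borel-Cantelli lemma requires a summable sequence of measures, so it does not apply here;
        from this bound alone no conclusion about a.e. convergence can be drawn (convergence in measure still
        gives an a.e.-convergent subsequence, but not a.e. convergence of the whole sequence).
Conclusion: series diverges; Borel-Cantelli is inconclusive about a.e. convergence of f_k.


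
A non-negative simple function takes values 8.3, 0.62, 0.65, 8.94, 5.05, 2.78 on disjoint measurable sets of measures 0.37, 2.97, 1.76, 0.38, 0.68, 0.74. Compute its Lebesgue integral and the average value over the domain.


Step 1: Integral = sum(value_i * measure_i)
= 8.3*0.37 + 0.62*2.97 + 0.65*1.76 + 8.94*0.38 + 5.05*0.68 + 2.78*0.74
= 3.071 + 1.8414 + 1.144 + 3.3972 + 3.434 + 2.0572
= 14.9448
Step 2: Total measure of domain = 0.37 + 2.97 + 1.76 + 0.38 + 0.68 + 0.74 = 6.9
Step 3: Average value = 14.9448 / 6.9 = 2.165913


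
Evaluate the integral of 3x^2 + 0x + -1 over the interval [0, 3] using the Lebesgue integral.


The Lebesgue integral of a Riemann-integrable function agrees with the Riemann integral.
Antiderivative F(x) = (3/3)x^3 + (0/2)x^2 + -1x
F(3) = (3/3)*3^3 + (0/2)*3^2 + -1*3
     = (3/3)*27 + (0/2)*9 + -1*3
     = 27 + 0.0 + -3
     = 24
F(0) = 0.0
Integral = F(3) - F(0) = 24 - 0.0 = 24


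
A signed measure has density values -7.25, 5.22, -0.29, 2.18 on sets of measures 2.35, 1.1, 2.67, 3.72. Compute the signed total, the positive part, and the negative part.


Step 1: Compute signed measure on each set:
  Set 1: -7.25 * 2.35 = -17.0375
  Set 2: 5.22 * 1.1 = 5.742
  Set 3: -0.29 * 2.67 = -0.7743
  Set 4: 2.18 * 3.72 = 8.1096
Step 2: Total signed measure = (-17.0375) + (5.742) + (-0.7743) + (8.1096)
     = -3.9602
Step 3: Positive part mu+(X) = sum of positive contributions = 13.8516
Step 4: Negative part mu-(X) = |sum of negative contributions| = 17.8118


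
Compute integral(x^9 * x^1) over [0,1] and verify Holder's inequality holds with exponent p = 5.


Step 1: Exact integral of f*g = integral(x^10, 0, 1) = 1/11
     = 0.090909
Step 2: Holder bound with p=5, q=1.25:
  ||f||_p = (integral x^45 dx)^(1/5) = (1/46)^(1/5) = 0.464995
  ||g||_q = (integral x^1.25 dx)^(1/1.25) = (1/2.25)^(1/1.25) = 0.522702
Step 3: Holder bound = ||f||_p * ||g||_q = 0.464995 * 0.522702 = 0.243054
Verification: 0.090909 <= 0.243054 (Holder holds)


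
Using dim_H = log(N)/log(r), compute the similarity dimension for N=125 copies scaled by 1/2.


For a self-similar set with N copies scaled by 1/r:
dim_H = log(N)/log(r) = log(125)/log(2)
= 4.828314/0.693147
= 6.965784


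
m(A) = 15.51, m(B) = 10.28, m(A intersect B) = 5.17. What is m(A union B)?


By inclusion-exclusion: m(A u B) = m(A) + m(B) - m(A n B)
= 15.51 + 10.28 - 5.17
= 20.62


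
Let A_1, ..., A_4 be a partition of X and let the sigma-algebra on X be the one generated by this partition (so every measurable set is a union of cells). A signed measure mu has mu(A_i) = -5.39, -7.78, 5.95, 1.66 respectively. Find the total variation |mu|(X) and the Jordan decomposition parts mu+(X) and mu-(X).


Step 1: Every measurable set is a union of atoms (the cells / points), so a Hahn decomposition is
  obtained by grouping atoms by sign: P = union of atoms with mu > 0, N = union of the remaining atoms.
  Atoms in P (indices): 3, 4;  atoms in N (indices): 1, 2
  Positive values: 5.95, 1.66
  Negative values: -5.39, -7.78
Step 2: mu+(X) = mu(P) = sum of positive atom values = 7.61
Step 3: mu-(X) = -mu(N) = sum of |negative atom values| = 13.17
Step 4: |mu|(X) = mu+(X) + mu-(X) = 7.61 + 13.17 = 20.78


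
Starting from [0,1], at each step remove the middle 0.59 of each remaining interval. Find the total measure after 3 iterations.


Step 1: At each step, fraction remaining = 1 - 0.59 = 0.41
Step 2: After 3 steps, measure = (0.41)^3
Step 3: Computing the power step by step:
  After step 1: 0.41
  After step 2: 0.1681
  After step 3: 0.068921
Result = 0.068921


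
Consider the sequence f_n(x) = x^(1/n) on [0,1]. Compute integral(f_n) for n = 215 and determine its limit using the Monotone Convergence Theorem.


At n = 215: f_215(x) = x^(1/215).
Step 1: integral(x^(1/215), 0, 1) = [x^(1/215+1) / (1/215+1)] from 0 to 1
     = 1 / (1/215 + 1) = 1 / ((215+1)/215) = 215/(215+1)
     = 215/216 = 0.99537
Step 2: As n -> infinity, f_n(x) = x^(1/n) -> 1 for x in (0,1], and f_n is increasing in n.
By MCT, lim_n integral(f_n) = integral(lim_n f_n) = integral(1, 0, 1) = 1.
Step 3: Verify convergence: 215/216 = 0.99537 -> 1


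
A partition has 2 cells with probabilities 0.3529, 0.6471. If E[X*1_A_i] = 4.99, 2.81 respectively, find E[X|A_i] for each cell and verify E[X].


For each cell A_i: E[X|A_i] = E[X*1_A_i] / P(A_i)
Step 1: E[X|A_1] = 4.99 / 0.3529 = 14.139983
Step 2: E[X|A_2] = 2.81 / 0.6471 = 4.342451
Verification: E[X] = sum E[X*1_A_i] = 4.99 + 2.81 = 7.8


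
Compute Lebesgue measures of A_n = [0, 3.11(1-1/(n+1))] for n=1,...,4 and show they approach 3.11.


By continuity of measure from below: if A_n increases to A, then m(A_n) -> m(A).
Here A = [0, 3.11], so m(A) = 3.11
Step 1: a_1 = 3.11*(1 - 1/2) = 1.555, m(A_1) = 1.555
Step 2: a_2 = 3.11*(1 - 1/3) = 2.0733, m(A_2) = 2.0733
Step 3: a_3 = 3.11*(1 - 1/4) = 2.3325, m(A_3) = 2.3325
Step 4: a_4 = 3.11*(1 - 1/5) = 2.488, m(A_4) = 2.488
Limit: m(A_n) -> m([0,3.11]) = 3.11


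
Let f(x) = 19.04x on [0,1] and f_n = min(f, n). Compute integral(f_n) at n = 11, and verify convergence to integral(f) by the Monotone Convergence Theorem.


f(x) = 19.04x on [0,1]; f_n(x) = min(19.04x, n). At n = 11:
Step 1: f(x) reaches 11 at x = 11/19.04 = 0.577731
Step 2: integral(f_11) = integral(19.04x, 0, 0.577731) + integral(11, 0.577731, 1)
       = 19.04*0.577731^2/2 + 11*(1 - 0.577731)
       = 3.177521 + 4.644958
       = 7.822479
Step 3: As n -> infinity, f_n increases to f, so by MCT integral(f_n) -> integral(f) = 19.04/2 = 9.52.
Convergence: integral(f_11) = 7.822479 -> 9.52 as n -> infinity


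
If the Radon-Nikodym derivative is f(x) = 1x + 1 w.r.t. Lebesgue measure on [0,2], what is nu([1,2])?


nu(A) = integral_A (dnu/dmu) dmu = integral_1^2 (1x + 1) dx
Step 1: Antiderivative F(x) = (1/2)x^2 + 1x
Step 2: F(2) = (1/2)*2^2 + 1*2 = 2 + 2 = 4
Step 3: F(1) = (1/2)*1^2 + 1*1 = 0.5 + 1 = 1.5
Step 4: nu([1,2]) = F(2) - F(1) = 4 - 1.5 = 2.5


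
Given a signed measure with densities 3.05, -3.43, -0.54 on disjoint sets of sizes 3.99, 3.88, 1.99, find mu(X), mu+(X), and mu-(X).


Step 1: Compute signed measure on each set:
  Set 1: 3.05 * 3.99 = 12.1695
  Set 2: -3.43 * 3.88 = -13.3084
  Set 3: -0.54 * 1.99 = -1.0746
Step 2: Total signed measure = (12.1695) + (-13.3084) + (-1.0746)
     = -2.2135
Step 3: Positive part mu+(X) = sum of positive contributions = 12.1695
Step 4: Negative part mu-(X) = |sum of negative contributions| = 14.383


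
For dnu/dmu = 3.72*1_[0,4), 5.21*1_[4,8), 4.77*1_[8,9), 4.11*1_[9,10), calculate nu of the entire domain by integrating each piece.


Integrate each piece of the Radon-Nikodym derivative:
Step 1: integral_0^4 3.72 dx = 3.72*(4-0) = 3.72*4 = 14.88
Step 2: integral_4^8 5.21 dx = 5.21*(8-4) = 5.21*4 = 20.84
Step 3: integral_8^9 4.77 dx = 4.77*(9-8) = 4.77*1 = 4.77
Step 4: integral_9^10 4.11 dx = 4.11*(10-9) = 4.11*1 = 4.11
Total: 14.88 + 20.84 + 4.77 + 4.11 = 44.6


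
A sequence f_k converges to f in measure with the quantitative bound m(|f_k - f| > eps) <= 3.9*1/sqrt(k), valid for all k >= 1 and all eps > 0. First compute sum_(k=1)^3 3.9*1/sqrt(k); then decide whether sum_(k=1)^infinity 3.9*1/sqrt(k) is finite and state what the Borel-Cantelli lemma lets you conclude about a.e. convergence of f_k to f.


Step 1: List the terms 3.9*1/sqrt(k) for k = 1 to 3:
  k=1: 3.9
  k=2: 2.757716
  k=3: 2.251666
Step 2: Partial sum = 3.9 + 2.757716 + 2.251666
     = 8.909382
Step 3: The full series sum_(k>=1) 3.9*1/sqrt(k) diverges (p-series with p = 1/2 <= 1; a nonzero constant multiple of a divergent series diverges).
Step 4: The (first) Borel-Cantelli lemma requires a summable sequence of measures, so it does not apply here;
        from this bound alone no conclusion about a.e. convergence can be drawn (convergence in measure still
        gives an a.e.-convergent subsequence, but not a.e. convergence of the whole sequence).
Conclusion: series diverges; Borel-Cantelli is inconclusive about a.e. convergence of f_k.


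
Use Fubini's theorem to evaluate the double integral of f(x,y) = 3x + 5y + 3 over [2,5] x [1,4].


By Fubini, integrate in x first, then y.
Step 1: Fix y, integrate over x in [2,5]:
  integral(3x + 5y + 3, x=2..5)
  = 3*(5^2 - 2^2)/2 + (5y + 3)*(5 - 2)
  = 31.5 + (5y + 3)*3
  = 31.5 + 15y + 9
  = 40.5 + 15y
Step 2: Integrate over y in [1,4]:
  integral(40.5 + 15y, y=1..4)
  = 40.5*3 + 15*(4^2 - 1^2)/2
  = 121.5 + 112.5
  = 234


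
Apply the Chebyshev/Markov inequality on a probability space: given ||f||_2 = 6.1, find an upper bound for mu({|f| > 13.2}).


Chebyshev/Markov inequality: mu(|f| > eps) <= (||f||_p / eps)^p
Step 1: ||f||_2 / eps = 6.1 / 13.2 = 0.462121
Step 2: Raise to power p = 2:
  (0.462121)^2 = 0.213556
Step 3: Therefore mu(|f| > 13.2) <= 0.213556


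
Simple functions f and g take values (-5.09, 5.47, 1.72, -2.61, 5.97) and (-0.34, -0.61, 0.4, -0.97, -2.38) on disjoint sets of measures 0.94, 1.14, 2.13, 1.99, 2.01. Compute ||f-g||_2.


Step 1: Compute differences f_i - g_i:
  -5.09 - -0.34 = -4.75
  5.47 - -0.61 = 6.08
  1.72 - 0.4 = 1.32
  -2.61 - -0.97 = -1.64
  5.97 - -2.38 = 8.35
Step 2: Compute |diff|^2 * measure for each set:
  |-4.75|^2 * 0.94 = 22.5625 * 0.94 = 21.20875
  |6.08|^2 * 1.14 = 36.9664 * 1.14 = 42.141696
  |1.32|^2 * 2.13 = 1.7424 * 2.13 = 3.711312
  |-1.64|^2 * 1.99 = 2.6896 * 1.99 = 5.352304
  |8.35|^2 * 2.01 = 69.7225 * 2.01 = 140.142225
Step 3: Sum = 212.556287
Step 4: ||f-g||_2 = (212.556287)^(1/2) = 14.57931


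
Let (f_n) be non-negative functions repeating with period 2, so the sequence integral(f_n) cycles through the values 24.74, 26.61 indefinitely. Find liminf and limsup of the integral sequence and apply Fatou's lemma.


The sequence (integral(f_n)) is periodic with period 2, repeating the values 24.74, 26.61 indefinitely.
Step 1: For a periodic sequence, every tail (a_m, a_(m+1), ...) contains all 2 period values infinitely often.
Step 2: Hence inf of every tail = min of the period values = min(24.74, 26.61) = 24.74.
        liminf_n integral(f_n) = sup over m of (inf of tail from m) = 24.74.
Step 3: Similarly sup of every tail = max of the period values = 26.61.
        limsup_n integral(f_n) = 26.61.
Step 4: Fatou's lemma: integral(liminf_n f_n) <= liminf_n integral(f_n) = 24.74.
        So the integral of the pointwise liminf is at most 24.74.


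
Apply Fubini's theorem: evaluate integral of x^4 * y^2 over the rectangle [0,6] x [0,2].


By Fubini's theorem, the double integral factors as a product of single integrals:
Step 1: integral_0^6 x^4 dx = [x^5/5] from 0 to 6
     = 6^5/5 = 1555.2
Step 2: integral_0^2 y^2 dy = [y^3/3] from 0 to 2
     = 2^3/3 = 2.666667
Step 3: Double integral = 1555.2 * 2.666667 = 4147.2


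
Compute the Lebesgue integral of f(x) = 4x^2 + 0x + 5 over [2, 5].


The Lebesgue integral of a Riemann-integrable function agrees with the Riemann integral.
Antiderivative F(x) = (4/3)x^3 + (0/2)x^2 + 5x
F(5) = (4/3)*5^3 + (0/2)*5^2 + 5*5
     = (4/3)*125 + (0/2)*25 + 5*5
     = 166.666667 + 0.0 + 25
     = 191.666667
F(2) = 20.666667
Integral = F(5) - F(2) = 191.666667 - 20.666667 = 171


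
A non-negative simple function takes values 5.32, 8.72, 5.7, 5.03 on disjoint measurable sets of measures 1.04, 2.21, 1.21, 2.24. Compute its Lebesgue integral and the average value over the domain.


Step 1: Integral = sum(value_i * measure_i)
= 5.32*1.04 + 8.72*2.21 + 5.7*1.21 + 5.03*2.24
= 5.5328 + 19.2712 + 6.897 + 11.2672
= 42.9682
Step 2: Total measure of domain = 1.04 + 2.21 + 1.21 + 2.24 = 6.7
Step 3: Average value = 42.9682 / 6.7 = 6.413164


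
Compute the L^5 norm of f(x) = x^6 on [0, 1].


Step 1: ||f||_5 = (integral_0^1 |x^6|^5 dx)^(1/5)
     = (integral_0^1 x^30 dx)^(1/5)
Step 2: integral_0^1 x^30 dx = [x^31/(31)] from 0 to 1 = 1^31/31
     = 1/31 = 0.032258
Step 3: ||f||_5 = (0.032258)^(1/5) = 0.503185


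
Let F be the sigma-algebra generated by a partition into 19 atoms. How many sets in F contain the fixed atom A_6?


Each element of F is a union of some subset S of the 19 atoms.
The element contains A_6 iff A_6 is in S.
So we count subsets S of {A_1,...,A_19} with A_6 in S: choose freely among the other 18 atoms.
Count = 2^(19-1) = 2^18 = 262144.


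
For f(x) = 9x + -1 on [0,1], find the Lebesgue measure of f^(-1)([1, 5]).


f^(-1)([1, 5]) = {x : 1 <= 9x + -1 <= 5}
Solving: (1 - -1)/9 <= x <= (5 - -1)/9
= [0.222222, 0.666667]
Intersecting with [0,1]: [0.222222, 0.666667]
Measure = 0.666667 - 0.222222 = 0.444444


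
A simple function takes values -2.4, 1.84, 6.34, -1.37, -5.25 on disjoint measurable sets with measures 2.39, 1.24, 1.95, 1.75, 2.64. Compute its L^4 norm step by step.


Step 1: Compute |f_i|^4 for each value:
  |-2.4|^4 = 33.1776
  |1.84|^4 = 11.462287
  |6.34|^4 = 1615.686259
  |-1.37|^4 = 3.522754
  |-5.25|^4 = 759.691406
Step 2: Multiply by measures and sum:
  33.1776 * 2.39 = 79.294464
  11.462287 * 1.24 = 14.213236
  1615.686259 * 1.95 = 3150.588206
  3.522754 * 1.75 = 6.164819
  759.691406 * 2.64 = 2005.585313
Sum = 79.294464 + 14.213236 + 3150.588206 + 6.164819 + 2005.585313 = 5255.846037
Step 3: Take the p-th root:
||f||_4 = (5255.846037)^(1/4) = 8.51453


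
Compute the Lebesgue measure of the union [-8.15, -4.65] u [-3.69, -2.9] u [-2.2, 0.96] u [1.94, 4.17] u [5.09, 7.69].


For pairwise disjoint intervals, m(union) = sum of lengths.
= (-4.65 - -8.15) + (-2.9 - -3.69) + (0.96 - -2.2) + (4.17 - 1.94) + (7.69 - 5.09)
= 3.5 + 0.79 + 3.16 + 2.23 + 2.6
= 12.28


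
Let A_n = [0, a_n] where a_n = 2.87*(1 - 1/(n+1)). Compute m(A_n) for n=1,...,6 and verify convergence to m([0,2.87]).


By continuity of measure from below: if A_n increases to A, then m(A_n) -> m(A).
Here A = [0, 2.87], so m(A) = 2.87
Step 1: a_1 = 2.87*(1 - 1/2) = 1.435, m(A_1) = 1.435
Step 2: a_2 = 2.87*(1 - 1/3) = 1.9133, m(A_2) = 1.9133
Step 3: a_3 = 2.87*(1 - 1/4) = 2.1525, m(A_3) = 2.1525
Step 4: a_4 = 2.87*(1 - 1/5) = 2.296, m(A_4) = 2.296
Step 5: a_5 = 2.87*(1 - 1/6) = 2.3917, m(A_5) = 2.3917
Step 6: a_6 = 2.87*(1 - 1/7) = 2.46, m(A_6) = 2.46
Limit: m(A_n) -> m([0,2.87]) = 2.87


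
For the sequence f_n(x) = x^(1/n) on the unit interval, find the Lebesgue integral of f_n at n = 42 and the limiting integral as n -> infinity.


At n = 42: f_42(x) = x^(1/42).
Step 1: integral(x^(1/42), 0, 1) = [x^(1/42+1) / (1/42+1)] from 0 to 1
     = 1 / (1/42 + 1) = 1 / ((42+1)/42) = 42/(42+1)
     = 42/43 = 0.976744
Step 2: As n -> infinity, f_n(x) = x^(1/n) -> 1 for x in (0,1], and f_n is increasing in n.
By MCT, lim_n integral(f_n) = integral(lim_n f_n) = integral(1, 0, 1) = 1.
Step 3: Verify convergence: 42/43 = 0.976744 -> 1


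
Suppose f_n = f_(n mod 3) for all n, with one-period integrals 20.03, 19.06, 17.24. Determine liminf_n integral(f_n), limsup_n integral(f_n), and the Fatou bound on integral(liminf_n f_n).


The sequence (integral(f_n)) is periodic with period 3, repeating the values 20.03, 19.06, 17.24 indefinitely.
Step 1: For a periodic sequence, every tail (a_m, a_(m+1), ...) contains all 3 period values infinitely often.
Step 2: Hence inf of every tail = min of the period values = min(20.03, 19.06, 17.24) = 17.24.
        liminf_n integral(f_n) = sup over m of (inf of tail from m) = 17.24.
Step 3: Similarly sup of every tail = max of the period values = 20.03.
        limsup_n integral(f_n) = 20.03.
Step 4: Fatou's lemma: integral(liminf_n f_n) <= liminf_n integral(f_n) = 17.24.
        So the integral of the pointwise liminf is at most 17.24.


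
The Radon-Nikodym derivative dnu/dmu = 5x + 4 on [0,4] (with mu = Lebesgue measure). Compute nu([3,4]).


nu(A) = integral_A (dnu/dmu) dmu = integral_3^4 (5x + 4) dx
Step 1: Antiderivative F(x) = (5/2)x^2 + 4x
Step 2: F(4) = (5/2)*4^2 + 4*4 = 40 + 16 = 56
Step 3: F(3) = (5/2)*3^2 + 4*3 = 22.5 + 12 = 34.5
Step 4: nu([3,4]) = F(4) - F(3) = 56 - 34.5 = 21.5


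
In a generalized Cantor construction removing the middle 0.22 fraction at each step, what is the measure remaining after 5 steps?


Step 1: At each step, fraction remaining = 1 - 0.22 = 0.78
Step 2: After 5 steps, measure = (0.78)^5
Step 3: Computing the power step by step:
  After step 1: 0.78
  After step 2: 0.6084
  After step 3: 0.474552
  After step 4: 0.370151
  After step 5: 0.288717
Result = 0.288717


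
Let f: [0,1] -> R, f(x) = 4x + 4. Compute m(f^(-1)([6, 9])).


f^(-1)([6, 9]) = {x : 6 <= 4x + 4 <= 9}
Solving: (6 - 4)/4 <= x <= (9 - 4)/4
= [0.5, 1.25]
Intersecting with [0,1]: [0.5, 1]
Measure = 1 - 0.5 = 0.5


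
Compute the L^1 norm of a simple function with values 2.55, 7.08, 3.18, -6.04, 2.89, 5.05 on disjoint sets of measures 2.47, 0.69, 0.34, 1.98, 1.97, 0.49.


Step 1: Compute |f_i|^1 for each value:
  |2.55|^1 = 2.55
  |7.08|^1 = 7.08
  |3.18|^1 = 3.18
  |-6.04|^1 = 6.04
  |2.89|^1 = 2.89
  |5.05|^1 = 5.05
Step 2: Multiply by measures and sum:
  2.55 * 2.47 = 6.2985
  7.08 * 0.69 = 4.8852
  3.18 * 0.34 = 1.0812
  6.04 * 1.98 = 11.9592
  2.89 * 1.97 = 5.6933
  5.05 * 0.49 = 2.4745
Sum = 6.2985 + 4.8852 + 1.0812 + 11.9592 + 5.6933 + 2.4745 = 32.3919
Step 3: Take the p-th root:
||f||_1 = (32.3919)^(1/1) = 32.3919


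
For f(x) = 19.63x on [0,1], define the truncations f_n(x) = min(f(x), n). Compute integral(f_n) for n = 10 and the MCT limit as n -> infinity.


f(x) = 19.63x on [0,1]; f_n(x) = min(19.63x, n). At n = 10:
Step 1: f(x) reaches 10 at x = 10/19.63 = 0.509424
Step 2: integral(f_10) = integral(19.63x, 0, 0.509424) + integral(10, 0.509424, 1)
       = 19.63*0.509424^2/2 + 10*(1 - 0.509424)
       = 2.547122 + 4.905756
       = 7.452878
Step 3: As n -> infinity, f_n increases to f, so by MCT integral(f_n) -> integral(f) = 19.63/2 = 9.815.
Convergence: integral(f_10) = 7.452878 -> 9.815 as n -> infinity


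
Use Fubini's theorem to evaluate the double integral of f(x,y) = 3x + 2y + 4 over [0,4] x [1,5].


By Fubini, integrate in x first, then y.
Step 1: Fix y, integrate over x in [0,4]:
  integral(3x + 2y + 4, x=0..4)
  = 3*(4^2 - 0^2)/2 + (2y + 4)*(4 - 0)
  = 24 + (2y + 4)*4
  = 24 + 8y + 16
  = 40 + 8y
Step 2: Integrate over y in [1,5]:
  integral(40 + 8y, y=1..5)
  = 40*4 + 8*(5^2 - 1^2)/2
  = 160 + 96
  = 256


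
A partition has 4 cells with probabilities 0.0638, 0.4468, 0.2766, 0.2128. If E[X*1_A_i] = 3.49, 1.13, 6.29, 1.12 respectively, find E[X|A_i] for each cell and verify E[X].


For each cell A_i: E[X|A_i] = E[X*1_A_i] / P(A_i)
Step 1: E[X|A_1] = 3.49 / 0.0638 = 54.702194
Step 2: E[X|A_2] = 1.13 / 0.4468 = 2.529096
Step 3: E[X|A_3] = 6.29 / 0.2766 = 22.740419
Step 4: E[X|A_4] = 1.12 / 0.2128 = 5.263158
Verification: E[X] = sum E[X*1_A_i] = 3.49 + 1.13 + 6.29 + 1.12 = 12.03


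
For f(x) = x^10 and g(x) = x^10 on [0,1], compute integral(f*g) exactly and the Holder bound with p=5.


Step 1: Exact integral of f*g = integral(x^20, 0, 1) = 1/21
     = 0.047619
Step 2: Holder bound with p=5, q=1.25:
  ||f||_p = (integral x^50 dx)^(1/5) = (1/51)^(1/5) = 0.455497
  ||g||_q = (integral x^12.5 dx)^(1/1.25) = (1/13.5)^(1/1.25) = 0.124662
Step 3: Holder bound = ||f||_p * ||g||_q = 0.455497 * 0.124662 = 0.056783
Verification: 0.047619 <= 0.056783 (Holder holds)


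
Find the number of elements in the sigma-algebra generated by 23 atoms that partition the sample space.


Each element of the sigma-algebra is a union of some subset of the 23 atoms.
The number of such subsets is 2^23 = 8388608.


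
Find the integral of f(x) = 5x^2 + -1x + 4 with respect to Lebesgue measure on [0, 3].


The Lebesgue integral of a Riemann-integrable function agrees with the Riemann integral.
Antiderivative F(x) = (5/3)x^3 + (-1/2)x^2 + 4x
F(3) = (5/3)*3^3 + (-1/2)*3^2 + 4*3
     = (5/3)*27 + (-1/2)*9 + 4*3
     = 45 + -4.5 + 12
     = 52.5
F(0) = 0.0
Integral = F(3) - F(0) = 52.5 - 0.0 = 52.5


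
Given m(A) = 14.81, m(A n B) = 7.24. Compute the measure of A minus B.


m(A \ B) = m(A) - m(A n B)
= 14.81 - 7.24
= 7.57
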